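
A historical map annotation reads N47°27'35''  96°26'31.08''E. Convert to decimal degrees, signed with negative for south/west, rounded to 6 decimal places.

φ: 27′ + 35″ = 27.58333′; 47 + 27.58333/60 = 47.4597222
N ⇒ keep positive
Lon: 96° + 26/60 + 31.08/3600 = 96 + 0.433333 + 0.008633 = 96.4419667
E ⇒ keep positive

47.459722, 96.441967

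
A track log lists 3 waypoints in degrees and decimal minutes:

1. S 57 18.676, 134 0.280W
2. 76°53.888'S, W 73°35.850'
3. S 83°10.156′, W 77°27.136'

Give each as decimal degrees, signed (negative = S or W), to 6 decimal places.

Point 1:
  Latitude: 18.676′ = 0.311267°; total 57.3112667
  S ⇒ negate
  Lon: 0.28′ = 0.004667°; total 134.0046667
  W ⇒ negate
Point 2:
  Latitude: 53.888′ = 0.898133°; total 76.8981333
  S → negative
  Lon: 35.85′ = 0.597500°; total 73.5975000
  hemisphere W, so the sign is −
Point 3:
  φ: 10.156′ = 0.169267°; total 83.1692667
  hemisphere S, so the sign is −
  Longitude: 27.136′ = 0.452267°; total 77.4522667
  W → negative

1. -57.311267, -134.004667
2. -76.898133, -73.597500
3. -83.169267, -77.452267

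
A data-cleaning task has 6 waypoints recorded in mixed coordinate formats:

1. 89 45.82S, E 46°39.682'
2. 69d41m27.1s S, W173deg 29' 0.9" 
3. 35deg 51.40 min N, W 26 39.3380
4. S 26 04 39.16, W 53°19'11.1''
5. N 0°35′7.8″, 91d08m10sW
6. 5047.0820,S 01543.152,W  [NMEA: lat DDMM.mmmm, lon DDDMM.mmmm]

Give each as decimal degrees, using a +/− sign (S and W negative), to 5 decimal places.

Point 1:
  φ: 45.82′ = 0.763667°; total 89.763667
  S → negative
  Longitude: 46 + 39.682/60 = 46.661367
  E → positive
Point 2:
  φ: 69 + 41/60 + 27.1/3600 = 69.690861
  hemisphere S, so the sign is −
  Lon: 29′ + 0.9″ = 29.01500′; 173 + 29.01500/60 = 173.483583
  W ⇒ negate
Point 3:
  Latitude: 51.4′ = 0.856667°; total 35.856667
  N → positive
  λ: 39.338′ = 0.655633°; total 26.655633
  W ⇒ negate
Point 4:
  Latitude: 26° + 4/60 + 39.16/3600 = 26 + 0.066667 + 0.010878 = 26.077544
  hemisphere S, so the sign is −
  λ: 19′ + 11.1″ = 19.18500′; 53 + 19.18500/60 = 53.319750
  hemisphere W, so the sign is −
Point 5:
  Lat: 0 + 35/60 + 7.8/3600 = 0.585500
  N → positive
  Longitude: 91 + 8/60 + 10/3600 = 91.136111
  W ⇒ negate
Point 6:
  Lat: degrees = first 2 digits = 50, minutes = 47.082; 50 + 47.082/60 = 50.784700
  S → negative
  λ: degrees = first 3 digits = 15, minutes = 43.152; 15 + 43.152/60 = 15.719200
  hemisphere W, so the sign is −

1. -89.76367, 46.66137
2. -69.69086, -173.48358
3. 35.85667, -26.65563
4. -26.07754, -53.31975
5. 0.58550, -91.13611
6. -50.78470, -15.71920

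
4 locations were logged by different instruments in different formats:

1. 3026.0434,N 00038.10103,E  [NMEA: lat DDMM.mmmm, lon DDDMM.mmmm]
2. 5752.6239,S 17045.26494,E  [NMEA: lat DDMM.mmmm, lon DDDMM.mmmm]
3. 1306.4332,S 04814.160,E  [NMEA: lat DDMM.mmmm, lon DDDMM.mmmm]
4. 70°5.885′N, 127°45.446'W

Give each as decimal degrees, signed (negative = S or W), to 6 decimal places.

Point 1:
  φ: degrees = first 2 digits = 30, minutes = 26.0434; 30 + 26.0434/60 = 30.4340567
  N ⇒ keep positive
  λ: degrees = first 3 digits = 0, minutes = 38.10103; 0 + 38.10103/60 = 0.6350172
  E → positive
Point 2:
  φ: degrees = first 2 digits = 57, minutes = 52.6239; 57 + 52.6239/60 = 57.8770650
  S ⇒ negate
  Lon: degrees = first 3 digits = 170, minutes = 45.26494; 170 + 45.26494/60 = 170.7544157
  E → positive
Point 3:
  Lat: degrees = first 2 digits = 13, minutes = 6.4332; 13 + 6.4332/60 = 13.1072200
  S ⇒ negate
  Lon: split at 3 digits → 048° and 14.16′; 48 + 14.16/60 = 48.2360000
  E → positive
Point 4:
  φ: 70 + 5.885/60 = 70.0980833
  N ⇒ keep positive
  λ: 127 + 45.446/60 = 127.7574333
  W ⇒ negate

1. 30.434057, 0.635017
2. -57.877065, 170.754416
3. -13.107220, 48.236000
4. 70.098083, -127.757433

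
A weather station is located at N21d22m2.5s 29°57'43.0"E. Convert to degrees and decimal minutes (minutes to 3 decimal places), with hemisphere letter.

21° 22.042′ N, 29° 57.717′ E

Lat: seconds/60 = 0.04167; minutes = 22 + 0.04167 = 22.04167
Lon: seconds/60 = 0.71667; minutes = 57 + 0.71667 = 57.71667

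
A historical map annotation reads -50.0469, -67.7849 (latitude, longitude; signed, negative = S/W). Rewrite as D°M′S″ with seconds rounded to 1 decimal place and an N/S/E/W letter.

50°02′48.8″ S, 67°47′5.6″ W

Latitude is negative → S; |value| = 50.046900
Lat: whole degrees 50; 2.81400′ → 2′ and 48.840″
Longitude is negative → W; |value| = 67.784900
λ: whole degrees 67; 47.09400′ → 47′ and 5.640″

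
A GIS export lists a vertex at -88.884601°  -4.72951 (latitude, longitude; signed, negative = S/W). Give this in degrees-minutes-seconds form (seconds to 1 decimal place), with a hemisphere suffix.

88°53′4.6″ S, 4°43′46.2″ W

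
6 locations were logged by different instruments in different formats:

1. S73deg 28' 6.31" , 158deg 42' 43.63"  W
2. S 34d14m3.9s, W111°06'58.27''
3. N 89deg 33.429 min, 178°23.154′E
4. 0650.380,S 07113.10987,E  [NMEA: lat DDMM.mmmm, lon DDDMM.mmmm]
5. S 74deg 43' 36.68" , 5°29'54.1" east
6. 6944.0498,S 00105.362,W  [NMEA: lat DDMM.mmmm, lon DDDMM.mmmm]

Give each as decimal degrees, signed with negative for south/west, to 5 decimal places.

Point 1:
  Latitude: 73° + 28/60 + 6.31/3600 = 73 + 0.466667 + 0.001753 = 73.468419
  S → negative
  Lon: 42′ + 43.63″ = 42.72717′; 158 + 42.72717/60 = 158.712119
  W ⇒ negate
Point 2:
  Latitude: 14′ + 3.9″ = 14.06500′; 34 + 14.06500/60 = 34.234417
  hemisphere S, so the sign is −
  Longitude: 111° + 6/60 + 58.27/3600 = 111 + 0.100000 + 0.016186 = 111.116186
  hemisphere W, so the sign is −
Point 3:
  φ: 89 + 33.429/60 = 89.557150
  N → positive
  λ: 178 + 23.154/60 = 178.385900
  E ⇒ keep positive
Point 4:
  Latitude: split at 2 digits → 06° and 50.38′; 6 + 50.38/60 = 6.839667
  S ⇒ negate
  Longitude: split at 3 digits → 071° and 13.10987′; 71 + 13.10987/60 = 71.218498
  E → positive
Point 5:
  Latitude: 74 + 43/60 + 36.68/3600 = 74.726856
  S ⇒ negate
  λ: 29′ + 54.1″ = 29.90167′; 5 + 29.90167/60 = 5.498361
  E ⇒ keep positive
Point 6:
  φ: split at 2 digits → 69° and 44.0498′; 69 + 44.0498/60 = 69.734163
  S → negative
  Longitude: degrees = first 3 digits = 1, minutes = 5.362; 1 + 5.362/60 = 1.089367
  W → negative

1. -73.46842, -158.71212
2. -34.23442, -111.11619
3. 89.55715, 178.38590
4. -6.83967, 71.21850
5. -74.72686, 5.49836
6. -69.73416, -1.08937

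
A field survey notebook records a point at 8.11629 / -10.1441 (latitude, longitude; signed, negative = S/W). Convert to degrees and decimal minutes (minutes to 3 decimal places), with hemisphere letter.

8° 6.977′ N, 10° 8.646′ W

φ: minutes = (8.116290 − 8) × 60 = 6.97740
Longitude is negative → W; |value| = 10.144100
Lon: 10° + 0.144100 × 60 = 10° 8.64600′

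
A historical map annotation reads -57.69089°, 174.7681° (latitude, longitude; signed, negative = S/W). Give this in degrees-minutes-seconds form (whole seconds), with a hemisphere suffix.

Latitude is negative → S; |value| = 57.690890
Latitude: 0.690890° → 41.45340′; 0.45340 × 60 = 27.20″
Longitude: 0.768100° → 46.08600′; 0.08600 × 60 = 5.16″

57°41′27″ S, 174°46′5″ E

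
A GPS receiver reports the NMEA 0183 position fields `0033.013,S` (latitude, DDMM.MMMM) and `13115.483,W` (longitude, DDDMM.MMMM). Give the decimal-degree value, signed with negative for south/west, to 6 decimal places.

-0.550217, -131.258050

Latitude: split at 2 digits → 00° and 33.013′; 0 + 33.013/60 = 0.5502167
S → negative
λ: split at 3 digits → 131° and 15.483′; 131 + 15.483/60 = 131.2580500
W ⇒ negate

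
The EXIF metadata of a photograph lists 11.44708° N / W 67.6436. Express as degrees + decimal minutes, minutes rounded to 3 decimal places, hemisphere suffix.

φ: minutes = (11.447080 − 11) × 60 = 26.82480
Longitude: fractional part 0.643600 → 38.61600 minutes

11° 26.825′ N, 67° 38.616′ W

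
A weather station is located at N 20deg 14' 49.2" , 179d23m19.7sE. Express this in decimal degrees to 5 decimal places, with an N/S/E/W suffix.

Latitude: 20° + 14/60 + 49.2/3600 = 20 + 0.233333 + 0.013667 = 20.247000
Lon: 179 + 23/60 + 19.7/3600 = 179.388806

20.24700° N, 179.38881° E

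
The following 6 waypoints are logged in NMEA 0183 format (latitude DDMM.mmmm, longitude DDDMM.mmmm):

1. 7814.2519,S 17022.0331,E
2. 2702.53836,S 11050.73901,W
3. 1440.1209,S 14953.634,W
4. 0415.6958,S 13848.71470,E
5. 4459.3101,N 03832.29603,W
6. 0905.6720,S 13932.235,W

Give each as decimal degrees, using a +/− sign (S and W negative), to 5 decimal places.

Point 1:
  Latitude: split at 2 digits → 78° and 14.2519′; 78 + 14.2519/60 = 78.237532
  S ⇒ negate
  Lon: degrees = first 3 digits = 170, minutes = 22.0331; 170 + 22.0331/60 = 170.367218
  E → positive
Point 2:
  φ: degrees = first 2 digits = 27, minutes = 2.53836; 27 + 2.53836/60 = 27.042306
  S → negative
  Longitude: degrees = first 3 digits = 110, minutes = 50.73901; 110 + 50.73901/60 = 110.845650
  hemisphere W, so the sign is −
Point 3:
  Lat: split at 2 digits → 14° and 40.1209′; 14 + 40.1209/60 = 14.668682
  S ⇒ negate
  Lon: degrees = first 3 digits = 149, minutes = 53.634; 149 + 53.634/60 = 149.893900
  W ⇒ negate
Point 4:
  φ: split at 2 digits → 04° and 15.6958′; 4 + 15.6958/60 = 4.261597
  S ⇒ negate
  λ: split at 3 digits → 138° and 48.7147′; 138 + 48.7147/60 = 138.811912
  E ⇒ keep positive
Point 5:
  Latitude: degrees = first 2 digits = 44, minutes = 59.3101; 44 + 59.3101/60 = 44.988502
  N ⇒ keep positive
  Longitude: degrees = first 3 digits = 38, minutes = 32.29603; 38 + 32.29603/60 = 38.538267
  W ⇒ negate
Point 6:
  φ: split at 2 digits → 09° and 5.672′; 9 + 5.672/60 = 9.094533
  S → negative
  Lon: split at 3 digits → 139° and 32.235′; 139 + 32.235/60 = 139.537250
  hemisphere W, so the sign is −

1. -78.23753, 170.36722
2. -27.04231, -110.84565
3. -14.66868, -149.89390
4. -4.26160, 138.81191
5. 44.98850, -38.53827
6. -9.09453, -139.53725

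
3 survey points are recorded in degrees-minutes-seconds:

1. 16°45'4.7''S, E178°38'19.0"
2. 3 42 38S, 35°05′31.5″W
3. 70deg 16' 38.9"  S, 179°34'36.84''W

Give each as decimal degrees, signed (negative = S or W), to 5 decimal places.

Point 1:
  Lat: 16° + 45/60 + 4.7/3600 = 16 + 0.750000 + 0.001306 = 16.751306
  S → negative
  λ: 38′ + 19″ = 38.31667′; 178 + 38.31667/60 = 178.638611
  E ⇒ keep positive
Point 2:
  φ: 42′ + 38″ = 42.63333′; 3 + 42.63333/60 = 3.710556
  S ⇒ negate
  Longitude: 5′ + 31.5″ = 5.52500′; 35 + 5.52500/60 = 35.092083
  W ⇒ negate
Point 3:
  φ: 70 + 16/60 + 38.9/3600 = 70.277472
  S → negative
  Longitude: 34′ + 36.84″ = 34.61400′; 179 + 34.61400/60 = 179.576900
  W → negative

1. -16.75131, 178.63861
2. -3.71056, -35.09208
3. -70.27747, -179.57690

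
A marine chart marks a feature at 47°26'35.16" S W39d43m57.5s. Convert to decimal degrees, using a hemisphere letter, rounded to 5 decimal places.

47.44310° S, 39.73264° W

Lat: 47 + 26/60 + 35.16/3600 = 47.443100
λ: 39 + 43/60 + 57.5/3600 = 39.732639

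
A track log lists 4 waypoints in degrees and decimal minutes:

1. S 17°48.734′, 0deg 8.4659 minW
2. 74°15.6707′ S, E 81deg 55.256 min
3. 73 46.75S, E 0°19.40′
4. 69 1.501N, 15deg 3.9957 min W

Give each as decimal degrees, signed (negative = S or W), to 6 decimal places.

1. -17.812233, -0.141098
2. -74.261178, 81.920933
3. -73.779167, 0.323333
4. 69.025017, -15.066595

Point 1:
  Lat: 17 + 48.734/60 = 17.8122333
  S → negative
  Lon: 8.4659′ = 0.141098°; total 0.1410983
  hemisphere W, so the sign is −
Point 2:
  φ: 74 + 15.6707/60 = 74.2611783
  S → negative
  Longitude: 81 + 55.256/60 = 81.9209333
  E ⇒ keep positive
Point 3:
  Lat: 46.75′ = 0.779167°; total 73.7791667
  S ⇒ negate
  λ: 0 + 19.4/60 = 0.3233333
  E → positive
Point 4:
  Latitude: 69 + 1.501/60 = 69.0250167
  N ⇒ keep positive
  Longitude: 3.9957′ = 0.066595°; total 15.0665950
  W → negative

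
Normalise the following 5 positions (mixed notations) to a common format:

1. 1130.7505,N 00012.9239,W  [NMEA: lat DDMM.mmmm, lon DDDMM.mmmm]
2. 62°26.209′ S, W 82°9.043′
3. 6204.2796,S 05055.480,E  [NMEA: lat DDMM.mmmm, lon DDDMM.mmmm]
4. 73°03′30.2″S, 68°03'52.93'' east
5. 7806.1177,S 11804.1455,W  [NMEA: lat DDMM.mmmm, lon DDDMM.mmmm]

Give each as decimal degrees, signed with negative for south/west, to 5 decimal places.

1. 11.51251, -0.21540
2. -62.43682, -82.15072
3. -62.07133, 50.92467
4. -73.05839, 68.06470
5. -78.10196, -118.06909

Point 1:
  φ: degrees = first 2 digits = 11, minutes = 30.7505; 11 + 30.7505/60 = 11.512508
  N → positive
  Lon: split at 3 digits → 000° and 12.9239′; 0 + 12.9239/60 = 0.215398
  W → negative
Point 2:
  φ: 26.209′ = 0.436817°; total 62.436817
  hemisphere S, so the sign is −
  λ: 82 + 9.043/60 = 82.150717
  W → negative
Point 3:
  Latitude: degrees = first 2 digits = 62, minutes = 4.2796; 62 + 4.2796/60 = 62.071327
  hemisphere S, so the sign is −
  Lon: split at 3 digits → 050° and 55.48′; 50 + 55.48/60 = 50.924667
  E ⇒ keep positive
Point 4:
  Lat: 73° + 3/60 + 30.2/3600 = 73 + 0.050000 + 0.008389 = 73.058389
  S → negative
  Longitude: 68° + 3/60 + 52.93/3600 = 68 + 0.050000 + 0.014703 = 68.064703
  E ⇒ keep positive
Point 5:
  Latitude: degrees = first 2 digits = 78, minutes = 6.1177; 78 + 6.1177/60 = 78.101962
  S → negative
  Longitude: split at 3 digits → 118° and 4.1455′; 118 + 4.1455/60 = 118.069092
  W ⇒ negate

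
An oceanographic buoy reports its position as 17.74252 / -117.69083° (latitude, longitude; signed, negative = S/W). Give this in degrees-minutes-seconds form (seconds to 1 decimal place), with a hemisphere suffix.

17°44′33.1″ N, 117°41′27.0″ W

Latitude: whole degrees 17; 44.55120′ → 44′ and 33.072″
Longitude is negative → W; |value| = 117.690830
Lon: 0.690830 × 60 = 41.44980′ → 41′, remainder × 60 = 26.988″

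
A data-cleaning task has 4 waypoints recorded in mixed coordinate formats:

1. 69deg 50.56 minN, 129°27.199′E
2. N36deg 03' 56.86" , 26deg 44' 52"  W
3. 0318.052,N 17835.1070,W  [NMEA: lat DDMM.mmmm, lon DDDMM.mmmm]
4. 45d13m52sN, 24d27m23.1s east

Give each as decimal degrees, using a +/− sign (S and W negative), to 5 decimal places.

1. 69.84267, 129.45332
2. 36.06579, -26.74778
3. 3.30087, -178.58512
4. 45.23111, 24.45642

Point 1:
  Latitude: 69 + 50.56/60 = 69.842667
  N ⇒ keep positive
  Longitude: 129 + 27.199/60 = 129.453317
  E → positive
Point 2:
  φ: 36° + 3/60 + 56.86/3600 = 36 + 0.050000 + 0.015794 = 36.065794
  N → positive
  Longitude: 26° + 44/60 + 52/3600 = 26 + 0.733333 + 0.014444 = 26.747778
  W → negative
Point 3:
  Lat: split at 2 digits → 03° and 18.052′; 3 + 18.052/60 = 3.300867
  N → positive
  Longitude: degrees = first 3 digits = 178, minutes = 35.107; 178 + 35.107/60 = 178.585117
  W → negative
Point 4:
  Lat: 13′ + 52″ = 13.86667′; 45 + 13.86667/60 = 45.231111
  N → positive
  Longitude: 24 + 27/60 + 23.1/3600 = 24.456417
  E → positive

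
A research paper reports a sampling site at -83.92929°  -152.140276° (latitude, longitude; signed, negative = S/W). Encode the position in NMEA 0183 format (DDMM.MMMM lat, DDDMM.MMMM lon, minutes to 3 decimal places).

Latitude is negative → S; |value| = 83.929290
Lat: 83° + 0.929290 × 60 = 83° 55.75740′
Longitude is negative → W; |value| = 152.140276
Lon: minutes = (152.140276 − 152) × 60 = 8.41656

8355.757,S / 15208.417,W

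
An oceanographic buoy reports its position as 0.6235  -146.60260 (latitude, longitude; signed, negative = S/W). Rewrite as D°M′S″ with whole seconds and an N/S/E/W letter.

0°37′25″ N, 146°36′9″ W

Lat: whole degrees 0; 37.41000′ → 37′ and 24.60″
Longitude is negative → W; |value| = 146.602600
Lon: 0.602600° → 36.15600′; 0.15600 × 60 = 9.36″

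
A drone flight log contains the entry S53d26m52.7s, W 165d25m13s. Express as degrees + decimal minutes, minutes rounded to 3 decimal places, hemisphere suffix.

53° 26.878′ S, 165° 25.217′ W

φ: 26 + 52.7/60 = 26.87833′
λ: seconds/60 = 0.21667; minutes = 25 + 0.21667 = 25.21667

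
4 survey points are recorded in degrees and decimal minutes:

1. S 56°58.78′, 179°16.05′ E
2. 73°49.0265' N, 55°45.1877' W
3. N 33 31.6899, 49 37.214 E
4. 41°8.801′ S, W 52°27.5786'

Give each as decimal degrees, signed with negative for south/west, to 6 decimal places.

1. -56.979667, 179.267500
2. 73.817108, -55.753128
3. 33.528165, 49.620233
4. -41.146683, -52.459643

Point 1:
  φ: 58.78′ = 0.979667°; total 56.9796667
  hemisphere S, so the sign is −
  Lon: 16.05′ = 0.267500°; total 179.2675000
  E ⇒ keep positive
Point 2:
  φ: 49.0265′ = 0.817108°; total 73.8171083
  N ⇒ keep positive
  Lon: 55 + 45.1877/60 = 55.7531283
  W ⇒ negate
Point 3:
  Lat: 31.6899′ = 0.528165°; total 33.5281650
  N ⇒ keep positive
  Longitude: 49 + 37.214/60 = 49.6202333
  E → positive
Point 4:
  Latitude: 8.801′ = 0.146683°; total 41.1466833
  hemisphere S, so the sign is −
  λ: 27.5786′ = 0.459643°; total 52.4596433
  hemisphere W, so the sign is −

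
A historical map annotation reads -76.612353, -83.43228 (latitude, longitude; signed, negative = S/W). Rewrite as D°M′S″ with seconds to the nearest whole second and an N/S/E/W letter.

76°36′44″ S, 83°25′56″ W

Latitude is negative → S; |value| = 76.612353
φ: 0.612353° → 36.74118′; 0.74118 × 60 = 44.47″
Longitude is negative → W; |value| = 83.432280
Lon: 0.432280° → 25.93680′; 0.93680 × 60 = 56.21″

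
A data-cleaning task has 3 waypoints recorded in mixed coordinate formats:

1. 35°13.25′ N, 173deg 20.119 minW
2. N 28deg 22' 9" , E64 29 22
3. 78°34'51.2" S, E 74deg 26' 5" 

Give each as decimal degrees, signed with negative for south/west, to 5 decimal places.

1. 35.22083, -173.33532
2. 28.36917, 64.48944
3. -78.58089, 74.43472

Point 1:
  Latitude: 35 + 13.25/60 = 35.220833
  N → positive
  λ: 20.119′ = 0.335317°; total 173.335317
  W → negative
Point 2:
  φ: 28 + 22/60 + 9/3600 = 28.369167
  N ⇒ keep positive
  Lon: 64° + 29/60 + 22/3600 = 64 + 0.483333 + 0.006111 = 64.489444
  E ⇒ keep positive
Point 3:
  φ: 34′ + 51.2″ = 34.85333′; 78 + 34.85333/60 = 78.580889
  S ⇒ negate
  Lon: 74° + 26/60 + 5/3600 = 74 + 0.433333 + 0.001389 = 74.434722
  E ⇒ keep positive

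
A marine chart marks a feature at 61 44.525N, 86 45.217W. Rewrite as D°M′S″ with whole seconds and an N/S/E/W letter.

61°44′32″ N, 86°45′13″ W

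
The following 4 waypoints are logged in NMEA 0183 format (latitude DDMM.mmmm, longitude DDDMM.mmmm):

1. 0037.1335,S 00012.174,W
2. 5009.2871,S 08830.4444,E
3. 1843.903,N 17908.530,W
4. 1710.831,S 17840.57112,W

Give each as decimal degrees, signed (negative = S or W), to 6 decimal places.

1. -0.618892, -0.202900
2. -50.154785, 88.507407
3. 18.731717, -179.142167
4. -17.180517, -178.676185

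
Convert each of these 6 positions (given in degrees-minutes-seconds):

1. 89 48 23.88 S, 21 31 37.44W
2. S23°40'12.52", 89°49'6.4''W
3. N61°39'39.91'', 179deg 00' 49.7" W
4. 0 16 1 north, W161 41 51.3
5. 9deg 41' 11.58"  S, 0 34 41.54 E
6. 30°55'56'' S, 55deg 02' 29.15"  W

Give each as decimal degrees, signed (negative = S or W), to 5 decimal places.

1. -89.80663, -21.52707
2. -23.67014, -89.81844
3. 61.66109, -179.01381
4. 0.26694, -161.69758
5. -9.68655, 0.57821
6. -30.93222, -55.04143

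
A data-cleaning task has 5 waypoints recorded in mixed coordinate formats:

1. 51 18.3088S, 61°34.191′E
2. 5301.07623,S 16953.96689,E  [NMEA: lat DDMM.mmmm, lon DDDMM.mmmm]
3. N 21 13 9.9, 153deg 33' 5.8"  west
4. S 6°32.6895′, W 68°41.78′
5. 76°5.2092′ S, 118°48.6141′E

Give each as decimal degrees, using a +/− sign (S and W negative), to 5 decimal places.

1. -51.30515, 61.56985
2. -53.01794, 169.89945
3. 21.21942, -153.55161
4. -6.54483, -68.69633
5. -76.08682, 118.81024

Point 1:
  Lat: 51 + 18.3088/60 = 51.305147
  hemisphere S, so the sign is −
  λ: 34.191′ = 0.569850°; total 61.569850
  E ⇒ keep positive
Point 2:
  φ: degrees = first 2 digits = 53, minutes = 1.07623; 53 + 1.07623/60 = 53.017937
  S → negative
  Lon: split at 3 digits → 169° and 53.96689′; 169 + 53.96689/60 = 169.899448
  E → positive
Point 3:
  Latitude: 21 + 13/60 + 9.9/3600 = 21.219417
  N ⇒ keep positive
  λ: 33′ + 5.8″ = 33.09667′; 153 + 33.09667/60 = 153.551611
  hemisphere W, so the sign is −
Point 4:
  Latitude: 32.6895′ = 0.544825°; total 6.544825
  S ⇒ negate
  Longitude: 41.78′ = 0.696333°; total 68.696333
  W → negative
Point 5:
  φ: 5.2092′ = 0.086820°; total 76.086820
  S ⇒ negate
  Longitude: 48.6141′ = 0.810235°; total 118.810235
  E → positive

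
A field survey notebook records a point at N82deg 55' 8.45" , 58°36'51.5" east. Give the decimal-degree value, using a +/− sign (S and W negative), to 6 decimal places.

Latitude: 55′ + 8.45″ = 55.14083′; 82 + 55.14083/60 = 82.9190139
N ⇒ keep positive
Longitude: 58° + 36/60 + 51.5/3600 = 58 + 0.600000 + 0.014306 = 58.6143056
E → positive

82.919014, 58.614306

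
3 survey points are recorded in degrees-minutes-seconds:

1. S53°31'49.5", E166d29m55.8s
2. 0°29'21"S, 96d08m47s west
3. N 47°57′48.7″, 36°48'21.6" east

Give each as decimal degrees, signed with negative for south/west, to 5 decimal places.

1. -53.53042, 166.49883
2. -0.48917, -96.14639
3. 47.96353, 36.80600

Point 1:
  Latitude: 53° + 31/60 + 49.5/3600 = 53 + 0.516667 + 0.013750 = 53.530417
  S ⇒ negate
  Longitude: 166 + 29/60 + 55.8/3600 = 166.498833
  E ⇒ keep positive
Point 2:
  φ: 0 + 29/60 + 21/3600 = 0.489167
  S ⇒ negate
  Lon: 96° + 8/60 + 47/3600 = 96 + 0.133333 + 0.013056 = 96.146389
  hemisphere W, so the sign is −
Point 3:
  φ: 57′ + 48.7″ = 57.81167′; 47 + 57.81167/60 = 47.963528
  N ⇒ keep positive
  Lon: 36° + 48/60 + 21.6/3600 = 36 + 0.800000 + 0.006000 = 36.806000
  E → positive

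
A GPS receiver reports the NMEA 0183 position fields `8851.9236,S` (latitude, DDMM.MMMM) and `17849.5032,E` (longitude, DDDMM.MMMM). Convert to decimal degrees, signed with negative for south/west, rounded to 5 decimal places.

Lat: split at 2 digits → 88° and 51.9236′; 88 + 51.9236/60 = 88.865393
S → negative
Lon: degrees = first 3 digits = 178, minutes = 49.5032; 178 + 49.5032/60 = 178.825053
E → positive

-88.86539, 178.82505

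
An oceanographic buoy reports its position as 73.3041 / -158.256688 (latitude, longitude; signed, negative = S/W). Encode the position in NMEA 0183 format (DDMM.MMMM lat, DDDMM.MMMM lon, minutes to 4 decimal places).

7318.2460,N / 15815.4013,W

Latitude: 73° + 0.304100 × 60 = 73° 18.246000′
Longitude is negative → W; |value| = 158.256688
Longitude: minutes = (158.256688 − 158) × 60 = 15.401280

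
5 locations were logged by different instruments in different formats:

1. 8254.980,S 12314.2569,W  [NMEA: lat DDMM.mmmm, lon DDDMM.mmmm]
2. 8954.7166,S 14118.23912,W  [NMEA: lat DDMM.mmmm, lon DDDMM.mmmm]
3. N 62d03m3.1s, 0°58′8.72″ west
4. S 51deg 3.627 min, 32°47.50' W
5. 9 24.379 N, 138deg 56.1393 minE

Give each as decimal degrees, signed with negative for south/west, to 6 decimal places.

Point 1:
  φ: split at 2 digits → 82° and 54.98′; 82 + 54.98/60 = 82.9163333
  S → negative
  Longitude: degrees = first 3 digits = 123, minutes = 14.2569; 123 + 14.2569/60 = 123.2376150
  hemisphere W, so the sign is −
Point 2:
  Lat: split at 2 digits → 89° and 54.7166′; 89 + 54.7166/60 = 89.9119433
  S ⇒ negate
  λ: split at 3 digits → 141° and 18.23912′; 141 + 18.23912/60 = 141.3039853
  W ⇒ negate
Point 3:
  φ: 3′ + 3.1″ = 3.05167′; 62 + 3.05167/60 = 62.0508611
  N → positive
  Longitude: 0 + 58/60 + 8.72/3600 = 0.9690889
  hemisphere W, so the sign is −
Point 4:
  Lat: 3.627′ = 0.060450°; total 51.0604500
  hemisphere S, so the sign is −
  Longitude: 47.5′ = 0.791667°; total 32.7916667
  hemisphere W, so the sign is −
Point 5:
  Latitude: 9 + 24.379/60 = 9.4063167
  N → positive
  Longitude: 56.1393′ = 0.935655°; total 138.9356550
  E ⇒ keep positive

1. -82.916333, -123.237615
2. -89.911943, -141.303985
3. 62.050861, -0.969089
4. -51.060450, -32.791667
5. 9.406317, 138.935655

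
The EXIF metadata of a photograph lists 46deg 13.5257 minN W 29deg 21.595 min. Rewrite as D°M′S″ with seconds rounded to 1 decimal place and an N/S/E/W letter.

46°13′31.5″ N, 29°21′35.7″ W

Lat: fractional minutes 0.52570 × 60 = 31.542″
Longitude: fractional minutes 0.59500 × 60 = 35.700″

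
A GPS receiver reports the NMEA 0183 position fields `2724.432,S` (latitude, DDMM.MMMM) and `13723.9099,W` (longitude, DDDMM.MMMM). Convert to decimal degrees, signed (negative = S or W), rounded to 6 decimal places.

-27.407200, -137.398498

Lat: degrees = first 2 digits = 27, minutes = 24.432; 27 + 24.432/60 = 27.4072000
S ⇒ negate
Longitude: degrees = first 3 digits = 137, minutes = 23.9099; 137 + 23.9099/60 = 137.3984983
hemisphere W, so the sign is −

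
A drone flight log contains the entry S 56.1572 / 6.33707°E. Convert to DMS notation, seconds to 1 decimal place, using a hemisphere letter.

56°09′25.9″ S, 6°20′13.5″ E

Lat: 0.157200° → 9.43200′; 0.43200 × 60 = 25.920″
Longitude: whole degrees 6; 20.22420′ → 20′ and 13.452″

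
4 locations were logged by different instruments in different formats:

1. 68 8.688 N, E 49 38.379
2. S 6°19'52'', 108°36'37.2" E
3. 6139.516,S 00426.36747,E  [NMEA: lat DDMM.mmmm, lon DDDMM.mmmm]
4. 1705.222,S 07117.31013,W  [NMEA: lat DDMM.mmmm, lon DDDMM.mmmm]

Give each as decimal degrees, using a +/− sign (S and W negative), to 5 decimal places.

Point 1:
  Latitude: 8.688′ = 0.144800°; total 68.144800
  N → positive
  Lon: 49 + 38.379/60 = 49.639650
  E ⇒ keep positive
Point 2:
  Latitude: 19′ + 52″ = 19.86667′; 6 + 19.86667/60 = 6.331111
  S → negative
  Longitude: 108 + 36/60 + 37.2/3600 = 108.610333
  E → positive
Point 3:
  φ: split at 2 digits → 61° and 39.516′; 61 + 39.516/60 = 61.658600
  S ⇒ negate
  λ: split at 3 digits → 004° and 26.36747′; 4 + 26.36747/60 = 4.439458
  E ⇒ keep positive
Point 4:
  φ: split at 2 digits → 17° and 5.222′; 17 + 5.222/60 = 17.087033
  S → negative
  Lon: degrees = first 3 digits = 71, minutes = 17.31013; 71 + 17.31013/60 = 71.288502
  W ⇒ negate

1. 68.14480, 49.63965
2. -6.33111, 108.61033
3. -61.65860, 4.43946
4. -17.08703, -71.28850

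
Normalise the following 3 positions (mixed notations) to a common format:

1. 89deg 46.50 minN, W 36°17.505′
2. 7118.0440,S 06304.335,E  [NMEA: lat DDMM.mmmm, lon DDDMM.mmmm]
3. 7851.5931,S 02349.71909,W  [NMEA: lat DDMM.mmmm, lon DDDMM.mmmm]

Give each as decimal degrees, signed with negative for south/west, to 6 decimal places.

Point 1:
  Lat: 89 + 46.5/60 = 89.7750000
  N → positive
  Lon: 36 + 17.505/60 = 36.2917500
  hemisphere W, so the sign is −
Point 2:
  Lat: split at 2 digits → 71° and 18.044′; 71 + 18.044/60 = 71.3007333
  S → negative
  λ: split at 3 digits → 063° and 4.335′; 63 + 4.335/60 = 63.0722500
  E → positive
Point 3:
  Latitude: split at 2 digits → 78° and 51.5931′; 78 + 51.5931/60 = 78.8598850
  S ⇒ negate
  Longitude: degrees = first 3 digits = 23, minutes = 49.71909; 23 + 49.71909/60 = 23.8286515
  W → negative

1. 89.775000, -36.291750
2. -71.300733, 63.072250
3. -78.859885, -23.828652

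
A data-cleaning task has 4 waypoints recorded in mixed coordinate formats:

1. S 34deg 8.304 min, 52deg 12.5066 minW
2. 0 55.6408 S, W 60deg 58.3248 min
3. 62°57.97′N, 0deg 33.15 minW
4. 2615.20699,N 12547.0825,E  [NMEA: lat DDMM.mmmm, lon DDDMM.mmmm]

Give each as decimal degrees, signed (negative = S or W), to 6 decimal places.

1. -34.138400, -52.208443
2. -0.927347, -60.972080
3. 62.966167, -0.552500
4. 26.253450, 125.784708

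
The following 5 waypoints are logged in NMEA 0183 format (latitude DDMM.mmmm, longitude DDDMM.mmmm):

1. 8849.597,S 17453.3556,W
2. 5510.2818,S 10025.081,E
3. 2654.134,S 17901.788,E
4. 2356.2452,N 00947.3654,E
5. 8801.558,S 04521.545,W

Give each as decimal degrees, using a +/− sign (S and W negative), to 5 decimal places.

Point 1:
  φ: degrees = first 2 digits = 88, minutes = 49.597; 88 + 49.597/60 = 88.826617
  S ⇒ negate
  Longitude: split at 3 digits → 174° and 53.3556′; 174 + 53.3556/60 = 174.889260
  W ⇒ negate
Point 2:
  Lat: split at 2 digits → 55° and 10.2818′; 55 + 10.2818/60 = 55.171363
  hemisphere S, so the sign is −
  λ: degrees = first 3 digits = 100, minutes = 25.081; 100 + 25.081/60 = 100.418017
  E → positive
Point 3:
  φ: split at 2 digits → 26° and 54.134′; 26 + 54.134/60 = 26.902233
  hemisphere S, so the sign is −
  λ: degrees = first 3 digits = 179, minutes = 1.788; 179 + 1.788/60 = 179.029800
  E ⇒ keep positive
Point 4:
  Latitude: split at 2 digits → 23° and 56.2452′; 23 + 56.2452/60 = 23.937420
  N → positive
  λ: split at 3 digits → 009° and 47.3654′; 9 + 47.3654/60 = 9.789423
  E ⇒ keep positive
Point 5:
  Lat: split at 2 digits → 88° and 1.558′; 88 + 1.558/60 = 88.025967
  hemisphere S, so the sign is −
  Lon: split at 3 digits → 045° and 21.545′; 45 + 21.545/60 = 45.359083
  W → negative

1. -88.82662, -174.88926
2. -55.17136, 100.41802
3. -26.90223, 179.02980
4. 23.93742, 9.78942
5. -88.02597, -45.35908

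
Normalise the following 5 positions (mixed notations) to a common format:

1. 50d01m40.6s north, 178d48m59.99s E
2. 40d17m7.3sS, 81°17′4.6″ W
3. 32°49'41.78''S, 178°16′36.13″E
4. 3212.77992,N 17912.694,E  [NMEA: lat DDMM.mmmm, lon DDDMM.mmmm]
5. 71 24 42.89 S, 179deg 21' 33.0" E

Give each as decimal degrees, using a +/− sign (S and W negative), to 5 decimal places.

Point 1:
  Latitude: 50 + 1/60 + 40.6/3600 = 50.027944
  N ⇒ keep positive
  Longitude: 178 + 48/60 + 59.99/3600 = 178.816664
  E ⇒ keep positive
Point 2:
  φ: 40° + 17/60 + 7.3/3600 = 40 + 0.283333 + 0.002028 = 40.285361
  S → negative
  λ: 81° + 17/60 + 4.6/3600 = 81 + 0.283333 + 0.001278 = 81.284611
  W → negative
Point 3:
  φ: 32 + 49/60 + 41.78/3600 = 32.828272
  S ⇒ negate
  Lon: 178° + 16/60 + 36.13/3600 = 178 + 0.266667 + 0.010036 = 178.276703
  E → positive
Point 4:
  Latitude: split at 2 digits → 32° and 12.77992′; 32 + 12.77992/60 = 32.212999
  N → positive
  λ: split at 3 digits → 179° and 12.694′; 179 + 12.694/60 = 179.211567
  E ⇒ keep positive
Point 5:
  Latitude: 71 + 24/60 + 42.89/3600 = 71.411914
  hemisphere S, so the sign is −
  Lon: 179 + 21/60 + 33/3600 = 179.359167
  E ⇒ keep positive

1. 50.02794, 178.81666
2. -40.28536, -81.28461
3. -32.82827, 178.27670
4. 32.21300, 179.21157
5. -71.41191, 179.35917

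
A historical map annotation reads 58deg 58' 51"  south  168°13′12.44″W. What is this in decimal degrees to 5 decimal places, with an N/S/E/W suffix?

58.98083° S, 168.22012° W

φ: 58′ + 51″ = 58.85000′; 58 + 58.85000/60 = 58.980833
λ: 168 + 13/60 + 12.44/3600 = 168.220122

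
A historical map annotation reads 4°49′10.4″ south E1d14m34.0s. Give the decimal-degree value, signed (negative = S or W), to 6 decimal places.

-4.819556, 1.242778

Latitude: 49′ + 10.4″ = 49.17333′; 4 + 49.17333/60 = 4.8195556
hemisphere S, so the sign is −
Longitude: 14′ + 34″ = 14.56667′; 1 + 14.56667/60 = 1.2427778
E → positive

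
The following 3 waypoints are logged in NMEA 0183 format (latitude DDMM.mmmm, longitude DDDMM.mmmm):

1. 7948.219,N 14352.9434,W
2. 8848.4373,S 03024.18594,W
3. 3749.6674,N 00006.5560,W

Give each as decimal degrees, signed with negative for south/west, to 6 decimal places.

1. 79.803650, -143.882390
2. -88.807288, -30.403099
3. 37.827790, -0.109267

Point 1:
  φ: split at 2 digits → 79° and 48.219′; 79 + 48.219/60 = 79.8036500
  N → positive
  Lon: degrees = first 3 digits = 143, minutes = 52.9434; 143 + 52.9434/60 = 143.8823900
  W → negative
Point 2:
  Latitude: split at 2 digits → 88° and 48.4373′; 88 + 48.4373/60 = 88.8072883
  S ⇒ negate
  λ: split at 3 digits → 030° and 24.18594′; 30 + 24.18594/60 = 30.4030990
  W → negative
Point 3:
  φ: degrees = first 2 digits = 37, minutes = 49.6674; 37 + 49.6674/60 = 37.8277900
  N → positive
  λ: degrees = first 3 digits = 0, minutes = 6.556; 0 + 6.556/60 = 0.1092667
  W ⇒ negate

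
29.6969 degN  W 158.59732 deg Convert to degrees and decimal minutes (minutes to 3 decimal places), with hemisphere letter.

φ: fractional part 0.696900 → 41.81400 minutes
Lon: fractional part 0.597320 → 35.83920 minutes

29° 41.814′ N, 158° 35.839′ W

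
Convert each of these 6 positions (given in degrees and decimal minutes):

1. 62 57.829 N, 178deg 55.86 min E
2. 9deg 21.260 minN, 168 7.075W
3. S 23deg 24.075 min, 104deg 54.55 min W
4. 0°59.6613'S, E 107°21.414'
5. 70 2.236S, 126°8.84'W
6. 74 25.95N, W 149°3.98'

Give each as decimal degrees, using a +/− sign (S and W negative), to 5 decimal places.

Point 1:
  Lat: 62 + 57.829/60 = 62.963817
  N → positive
  λ: 55.86′ = 0.931000°; total 178.931000
  E → positive
Point 2:
  Lat: 9 + 21.26/60 = 9.354333
  N ⇒ keep positive
  Longitude: 168 + 7.075/60 = 168.117917
  W → negative
Point 3:
  Lat: 24.075′ = 0.401250°; total 23.401250
  S ⇒ negate
  Lon: 54.55′ = 0.909167°; total 104.909167
  hemisphere W, so the sign is −
Point 4:
  Lat: 0 + 59.6613/60 = 0.994355
  hemisphere S, so the sign is −
  Longitude: 107 + 21.414/60 = 107.356900
  E ⇒ keep positive
Point 5:
  Lat: 70 + 2.236/60 = 70.037267
  hemisphere S, so the sign is −
  Longitude: 8.84′ = 0.147333°; total 126.147333
  hemisphere W, so the sign is −
Point 6:
  φ: 25.95′ = 0.432500°; total 74.432500
  N → positive
  Lon: 149 + 3.98/60 = 149.066333
  hemisphere W, so the sign is −

1. 62.96382, 178.93100
2. 9.35433, -168.11792
3. -23.40125, -104.90917
4. -0.99436, 107.35690
5. -70.03727, -126.14733
6. 74.43250, -149.06633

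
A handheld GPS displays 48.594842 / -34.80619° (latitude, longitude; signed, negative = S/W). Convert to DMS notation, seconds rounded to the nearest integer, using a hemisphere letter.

Latitude: whole degrees 48; 35.69052′ → 35′ and 41.43″
Longitude is negative → W; |value| = 34.806190
Longitude: whole degrees 34; 48.37140′ → 48′ and 22.28″

48°35′41″ N, 34°48′22″ W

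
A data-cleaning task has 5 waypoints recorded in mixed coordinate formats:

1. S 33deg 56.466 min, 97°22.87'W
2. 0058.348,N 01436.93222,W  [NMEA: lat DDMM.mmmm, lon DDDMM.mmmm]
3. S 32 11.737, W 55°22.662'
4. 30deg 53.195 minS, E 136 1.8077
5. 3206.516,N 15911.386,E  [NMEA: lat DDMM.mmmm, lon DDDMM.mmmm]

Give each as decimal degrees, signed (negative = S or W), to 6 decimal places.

1. -33.941100, -97.381167
2. 0.972467, -14.615537
3. -32.195617, -55.377700
4. -30.886583, 136.030128
5. 32.108600, 159.189767

Point 1:
  Latitude: 56.466′ = 0.941100°; total 33.9411000
  hemisphere S, so the sign is −
  Longitude: 97 + 22.87/60 = 97.3811667
  W → negative
Point 2:
  Latitude: degrees = first 2 digits = 0, minutes = 58.348; 0 + 58.348/60 = 0.9724667
  N → positive
  Lon: split at 3 digits → 014° and 36.93222′; 14 + 36.93222/60 = 14.6155370
  W → negative
Point 3:
  φ: 11.737′ = 0.195617°; total 32.1956167
  hemisphere S, so the sign is −
  Lon: 22.662′ = 0.377700°; total 55.3777000
  hemisphere W, so the sign is −
Point 4:
  Latitude: 30 + 53.195/60 = 30.8865833
  S → negative
  Longitude: 1.8077′ = 0.030128°; total 136.0301283
  E ⇒ keep positive
Point 5:
  Lat: degrees = first 2 digits = 32, minutes = 6.516; 32 + 6.516/60 = 32.1086000
  N ⇒ keep positive
  Longitude: split at 3 digits → 159° and 11.386′; 159 + 11.386/60 = 159.1897667
  E → positive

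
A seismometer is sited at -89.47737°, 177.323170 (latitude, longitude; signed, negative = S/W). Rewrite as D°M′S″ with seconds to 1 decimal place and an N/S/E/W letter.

Latitude is negative → S; |value| = 89.477370
Latitude: whole degrees 89; 28.64220′ → 28′ and 38.532″
Longitude: 0.323170 × 60 = 19.39020′ → 19′, remainder × 60 = 23.412″

89°28′38.5″ S, 177°19′23.4″ E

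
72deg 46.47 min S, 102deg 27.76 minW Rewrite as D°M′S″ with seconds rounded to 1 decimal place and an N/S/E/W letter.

72°46′28.2″ S, 102°27′45.6″ W

Latitude: 46.47000′ → 46′ and 0.47000 × 60 = 28.200″
λ: 27.76000′ → 27′ and 0.76000 × 60 = 45.600″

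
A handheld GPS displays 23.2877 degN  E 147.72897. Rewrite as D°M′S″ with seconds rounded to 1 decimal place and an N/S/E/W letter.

23°17′15.7″ N, 147°43′44.3″ E

Latitude: 0.287700 × 60 = 17.26200′ → 17′, remainder × 60 = 15.720″
Longitude: 0.728970 × 60 = 43.73820′ → 43′, remainder × 60 = 44.292″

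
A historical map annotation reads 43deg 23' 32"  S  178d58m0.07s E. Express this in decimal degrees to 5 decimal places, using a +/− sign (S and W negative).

-43.39222, 178.96669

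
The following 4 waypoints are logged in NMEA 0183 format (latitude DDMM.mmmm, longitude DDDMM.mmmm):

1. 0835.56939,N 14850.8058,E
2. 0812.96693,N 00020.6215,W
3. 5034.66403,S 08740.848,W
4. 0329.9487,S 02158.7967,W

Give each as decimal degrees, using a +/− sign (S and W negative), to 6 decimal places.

Point 1:
  φ: split at 2 digits → 08° and 35.56939′; 8 + 35.56939/60 = 8.5928232
  N → positive
  Longitude: degrees = first 3 digits = 148, minutes = 50.8058; 148 + 50.8058/60 = 148.8467633
  E ⇒ keep positive
Point 2:
  φ: split at 2 digits → 08° and 12.96693′; 8 + 12.96693/60 = 8.2161155
  N ⇒ keep positive
  Longitude: degrees = first 3 digits = 0, minutes = 20.6215; 0 + 20.6215/60 = 0.3436917
  W ⇒ negate
Point 3:
  φ: degrees = first 2 digits = 50, minutes = 34.66403; 50 + 34.66403/60 = 50.5777338
  hemisphere S, so the sign is −
  Lon: split at 3 digits → 087° and 40.848′; 87 + 40.848/60 = 87.6808000
  W → negative
Point 4:
  φ: degrees = first 2 digits = 3, minutes = 29.9487; 3 + 29.9487/60 = 3.4991450
  S → negative
  Lon: degrees = first 3 digits = 21, minutes = 58.7967; 21 + 58.7967/60 = 21.9799450
  W ⇒ negate

1. 8.592823, 148.846763
2. 8.216116, -0.343692
3. -50.577734, -87.680800
4. -3.499145, -21.979945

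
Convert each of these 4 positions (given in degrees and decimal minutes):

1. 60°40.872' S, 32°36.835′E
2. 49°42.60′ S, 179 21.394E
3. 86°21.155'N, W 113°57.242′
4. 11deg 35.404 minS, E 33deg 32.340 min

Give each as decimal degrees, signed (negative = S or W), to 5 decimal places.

1. -60.68120, 32.61392
2. -49.71000, 179.35657
3. 86.35258, -113.95403
4. -11.59007, 33.53900

Point 1:
  Latitude: 40.872′ = 0.681200°; total 60.681200
  S → negative
  λ: 36.835′ = 0.613917°; total 32.613917
  E ⇒ keep positive
Point 2:
  Latitude: 49 + 42.6/60 = 49.710000
  hemisphere S, so the sign is −
  Longitude: 21.394′ = 0.356567°; total 179.356567
  E → positive
Point 3:
  Latitude: 21.155′ = 0.352583°; total 86.352583
  N ⇒ keep positive
  Lon: 113 + 57.242/60 = 113.954033
  hemisphere W, so the sign is −
Point 4:
  Lat: 35.404′ = 0.590067°; total 11.590067
  S → negative
  Lon: 33 + 32.34/60 = 33.539000
  E → positive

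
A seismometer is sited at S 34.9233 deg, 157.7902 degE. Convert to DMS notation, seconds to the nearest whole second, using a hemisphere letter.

34°55′24″ S, 157°47′25″ E

Lat: 0.923300° → 55.39800′; 0.39800 × 60 = 23.88″
λ: whole degrees 157; 47.41200′ → 47′ and 24.72″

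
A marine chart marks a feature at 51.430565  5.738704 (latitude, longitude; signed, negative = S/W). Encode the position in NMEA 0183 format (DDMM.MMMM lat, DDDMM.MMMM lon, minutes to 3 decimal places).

5125.834,N / 00544.322,E

Latitude: 51° + 0.430565 × 60 = 51° 25.83390′
Longitude: minutes = (5.738704 − 5) × 60 = 44.32224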